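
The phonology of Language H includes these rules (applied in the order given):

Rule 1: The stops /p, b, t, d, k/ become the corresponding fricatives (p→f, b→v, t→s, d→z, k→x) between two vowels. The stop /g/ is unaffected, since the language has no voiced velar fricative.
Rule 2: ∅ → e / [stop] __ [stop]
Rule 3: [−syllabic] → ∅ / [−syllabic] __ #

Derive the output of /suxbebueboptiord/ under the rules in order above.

suxbevuevopetior

Rule 1 (intervocalic spirantization): /b/ is a stop between vowels /e/ and /u/, so it spirantizes to the fricative [v]. /b/ is a stop between vowels /e/ and /o/, so it spirantizes to the fricative [v]. /suxbebueboptiord/ → suxbevuevoptiord.
Rule 2 (stop-cluster e-epenthesis): /p/ and /t/ form a stop–stop cluster, so [e] is inserted between them. /suxbevuevoptiord/ → suxbevuevopetiord.
Rule 3 (final cluster simplification): /d/ is the second consonant of a word-final cluster /rd/, so it deletes. /suxbevuevopetiord/ → suxbevuevopetior.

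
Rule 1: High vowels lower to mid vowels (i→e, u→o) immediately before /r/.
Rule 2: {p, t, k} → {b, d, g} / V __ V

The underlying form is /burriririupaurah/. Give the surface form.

Rule 1 (pre-rhotic lowering): /u/ is a high vowel immediately before /r/, so it lowers to [o]. /i/ is a high vowel immediately before /r/, so it lowers to [e]. /i/ is a high vowel immediately before /r/, so it lowers to [e]. /u/ is a high vowel immediately before /r/, so it lowers to [o]. /burriririupaurah/ → borrereriupaorah.
Rule 2 (intervocalic voicing): /p/ is a voiceless stop between vowels /u/ and /a/, so it voices to [b]. /borrereriupaorah/ → borrereriubaorah.

borrereriubaorah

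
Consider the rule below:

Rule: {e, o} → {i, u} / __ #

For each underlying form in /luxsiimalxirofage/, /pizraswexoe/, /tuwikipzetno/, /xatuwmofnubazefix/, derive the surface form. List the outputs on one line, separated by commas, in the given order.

luxsiimalxirofagi, pizraswexoi, tuwikipzetnu, xatuwmofnubazefix

/luxsiimalxirofage/: /e/ is a mid vowel in word-final position, so it raises to [i]. → [luxsiimalxirofagi].
/pizraswexoe/: /e/ is a mid vowel in word-final position, so it raises to [i]. → [pizraswexoi].
/tuwikipzetno/: /o/ is a mid vowel in word-final position, so it raises to [u]. → [tuwikipzetnu].
/xatuwmofnubazefix/: the rule's environment is not met; surfaces unchanged as [xatuwmofnubazefix].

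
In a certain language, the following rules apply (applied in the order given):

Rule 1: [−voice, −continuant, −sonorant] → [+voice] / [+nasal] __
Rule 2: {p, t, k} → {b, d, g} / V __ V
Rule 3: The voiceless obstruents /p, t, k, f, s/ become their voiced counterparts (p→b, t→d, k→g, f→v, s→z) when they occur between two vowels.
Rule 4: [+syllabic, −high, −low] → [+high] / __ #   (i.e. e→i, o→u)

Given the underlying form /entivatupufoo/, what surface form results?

Rule 1 (post-nasal voicing): /t/ is a voiceless stop immediately after the nasal /n/, so it voices to [d]. /entivatupufoo/ → endivatupufoo.
Rule 2 (intervocalic voicing): /t/ is a voiceless stop between vowels /a/ and /u/, so it voices to [d]. /p/ is a voiceless stop between vowels /u/ and /u/, so it voices to [b]. /endivatupufoo/ → endivadubufoo.
Rule 3 (intervocalic voicing): /f/ is a voiceless obstruent between vowels /u/ and /o/, so it voices to [v]. /endivadubufoo/ → endivadubuvoo.
Rule 4 (final vowel raising): /o/ is a mid vowel in word-final position, so it raises to [u]. /endivadubuvoo/ → endivadubuvou.

endivadubuvou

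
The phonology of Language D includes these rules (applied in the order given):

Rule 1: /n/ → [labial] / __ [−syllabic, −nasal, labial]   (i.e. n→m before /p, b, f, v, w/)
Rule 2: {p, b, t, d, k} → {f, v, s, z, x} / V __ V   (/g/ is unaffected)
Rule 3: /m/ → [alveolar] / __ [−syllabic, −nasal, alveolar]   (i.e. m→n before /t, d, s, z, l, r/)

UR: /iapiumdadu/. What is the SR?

iafiundazu

Rule 1 (nasal place assimilation): no segment meets the environment; /iapiumdadu/ is unchanged.
Rule 2 (intervocalic spirantization): /p/ is a stop between vowels /a/ and /i/, so it spirantizes to the fricative [f]. /d/ is a stop between vowels /a/ and /u/, so it spirantizes to the fricative [z]. /iapiumdadu/ → iafiumdazu.
Rule 3 (nasal place assimilation): /m/ precedes the alveolar consonant /d/, so it assimilates in place to [n]. /iafiumdazu/ → iafiundazu.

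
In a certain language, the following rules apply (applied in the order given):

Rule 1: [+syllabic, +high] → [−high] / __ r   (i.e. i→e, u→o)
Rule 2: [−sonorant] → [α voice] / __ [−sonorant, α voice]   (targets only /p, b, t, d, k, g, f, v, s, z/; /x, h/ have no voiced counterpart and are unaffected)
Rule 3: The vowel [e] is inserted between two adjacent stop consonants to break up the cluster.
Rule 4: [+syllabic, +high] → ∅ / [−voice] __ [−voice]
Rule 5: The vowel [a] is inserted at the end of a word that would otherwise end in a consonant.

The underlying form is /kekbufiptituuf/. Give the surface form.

kegebufpettuufa

Rule 1 (pre-rhotic lowering): no segment meets the environment; /kekbufiptituuf/ is unchanged.
Rule 2 (regressive voicing assimilation): /k/ precedes the voiced obstruent /b/, so it voices to [g] by assimilation. /kekbufiptituuf/ → kegbufiptituuf.
Rule 3 (stop-cluster e-epenthesis): /g/ and /b/ form a stop–stop cluster, so [e] is inserted between them. /p/ and /t/ form a stop–stop cluster, so [e] is inserted between them. /kegbufiptituuf/ → kegebufipetituuf.
Rule 4 (high vowel syncope): /i/ is a high vowel flanked by voiceless consonants /f/ and /p/, so it deletes. /i/ is a high vowel flanked by voiceless consonants /t/ and /t/, so it deletes. /kegebufipetituuf/ → kegebufpettuuf.
Rule 5 (final a-epenthesis): the form ends in the consonant /f/, so [a] is inserted word-finally. /kegebufpettuuf/ → kegebufpettuufa.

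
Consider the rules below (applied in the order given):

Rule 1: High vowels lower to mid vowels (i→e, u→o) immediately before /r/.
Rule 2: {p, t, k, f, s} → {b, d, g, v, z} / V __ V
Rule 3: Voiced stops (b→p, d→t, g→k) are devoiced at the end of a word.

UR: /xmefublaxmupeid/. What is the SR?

Rule 1 (pre-rhotic lowering): no segment meets the environment; /xmefublaxmupeid/ is unchanged.
Rule 2 (intervocalic voicing): /f/ is a voiceless obstruent between vowels /e/ and /u/, so it voices to [v]. /p/ is a voiceless obstruent between vowels /u/ and /e/, so it voices to [b]. /xmefublaxmupeid/ → xmevublaxmubeid.
Rule 3 (final devoicing): /d/ is a voiced stop in word-final position, so it devoices to [t]. /xmevublaxmubeid/ → xmevublaxmubeit.

xmevublaxmubeit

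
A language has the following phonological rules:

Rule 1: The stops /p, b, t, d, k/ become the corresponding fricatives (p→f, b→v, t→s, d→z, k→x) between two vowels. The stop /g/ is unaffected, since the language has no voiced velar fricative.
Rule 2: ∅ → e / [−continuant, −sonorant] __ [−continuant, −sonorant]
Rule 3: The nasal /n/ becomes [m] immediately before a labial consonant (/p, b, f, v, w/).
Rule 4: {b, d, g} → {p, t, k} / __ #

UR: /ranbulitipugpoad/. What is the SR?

Rule 1 (intervocalic spirantization): /t/ is a stop between vowels /i/ and /i/, so it spirantizes to the fricative [s]. /p/ is a stop between vowels /i/ and /u/, so it spirantizes to the fricative [f]. /ranbulitipugpoad/ → ranbulisifugpoad.
Rule 2 (stop-cluster e-epenthesis): /g/ and /p/ form a stop–stop cluster, so [e] is inserted between them. /ranbulisifugpoad/ → ranbulisifugepoad.
Rule 3 (nasal place assimilation): /n/ precedes the labial consonant /b/, so it assimilates in place to [m]. /ranbulisifugepoad/ → rambulisifugepoad.
Rule 4 (final devoicing): /d/ is a voiced stop in word-final position, so it devoices to [t]. /rambulisifugepoad/ → rambulisifugepoat.

rambulisifugepoat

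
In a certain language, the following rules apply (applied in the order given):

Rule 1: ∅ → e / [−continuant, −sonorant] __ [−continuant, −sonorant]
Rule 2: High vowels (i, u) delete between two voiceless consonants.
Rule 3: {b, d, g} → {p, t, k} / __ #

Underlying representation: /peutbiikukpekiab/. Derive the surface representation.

peutebiikkepekiap

Rule 1 (stop-cluster e-epenthesis): /t/ and /b/ form a stop–stop cluster, so [e] is inserted between them. /k/ and /p/ form a stop–stop cluster, so [e] is inserted between them. /peutbiikukpekiab/ → peutebiikukepekiab.
Rule 2 (high vowel syncope): /u/ is a high vowel flanked by voiceless consonants /k/ and /k/, so it deletes. /peutebiikukepekiab/ → peutebiikkepekiab.
Rule 3 (final devoicing): /b/ is a voiced stop in word-final position, so it devoices to [p]. /peutebiikkepekiab/ → peutebiikkepekiap.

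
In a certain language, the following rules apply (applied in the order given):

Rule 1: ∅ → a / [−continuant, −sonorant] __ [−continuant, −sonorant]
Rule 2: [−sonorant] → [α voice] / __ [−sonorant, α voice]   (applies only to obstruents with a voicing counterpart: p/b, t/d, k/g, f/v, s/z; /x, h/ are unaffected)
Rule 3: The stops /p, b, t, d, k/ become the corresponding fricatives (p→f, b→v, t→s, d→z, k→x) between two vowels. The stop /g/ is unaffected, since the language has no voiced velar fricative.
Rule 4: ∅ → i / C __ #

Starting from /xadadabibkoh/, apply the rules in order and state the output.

Rule 1 (stop-cluster a-epenthesis): /b/ and /k/ form a stop–stop cluster, so [a] is inserted between them. /xadadabibkoh/ → xadadabibakoh.
Rule 2 (regressive voicing assimilation): no segment meets the environment; /xadadabibakoh/ is unchanged.
Rule 3 (intervocalic spirantization): /d/ is a stop between vowels /a/ and /a/, so it spirantizes to the fricative [z]. /d/ is a stop between vowels /a/ and /a/, so it spirantizes to the fricative [z]. /b/ is a stop between vowels /a/ and /i/, so it spirantizes to the fricative [v]. /b/ is a stop between vowels /i/ and /a/, so it spirantizes to the fricative [v]. /k/ is a stop between vowels /a/ and /o/, so it spirantizes to the fricative [x]. /xadadabibakoh/ → xazazavivaxoh.
Rule 4 (final i-epenthesis): the form ends in the consonant /h/, so [i] is inserted word-finally. /xazazavivaxoh/ → xazazavivaxohi.

xazazavivaxohi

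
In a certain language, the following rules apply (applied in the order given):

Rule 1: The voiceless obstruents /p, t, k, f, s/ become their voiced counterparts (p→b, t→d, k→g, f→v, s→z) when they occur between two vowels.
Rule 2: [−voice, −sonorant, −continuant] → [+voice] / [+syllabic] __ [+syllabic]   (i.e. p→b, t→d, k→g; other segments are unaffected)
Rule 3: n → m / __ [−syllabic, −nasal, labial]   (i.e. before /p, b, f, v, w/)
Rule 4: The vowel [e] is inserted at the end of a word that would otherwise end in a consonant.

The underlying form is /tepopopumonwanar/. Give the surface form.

tebobobumomwanare

Rule 1 (intervocalic voicing): /p/ is a voiceless obstruent between vowels /e/ and /o/, so it voices to [b]. /p/ is a voiceless obstruent between vowels /o/ and /o/, so it voices to [b]. /p/ is a voiceless obstruent between vowels /o/ and /u/, so it voices to [b]. /tepopopumonwanar/ → tebobobumonwanar.
Rule 2 (intervocalic voicing): no segment meets the environment; /tebobobumonwanar/ is unchanged.
Rule 3 (nasal place assimilation): /n/ precedes the labial consonant /w/, so it assimilates in place to [m]. /tebobobumonwanar/ → tebobobumomwanar.
Rule 4 (final e-epenthesis): the form ends in the consonant /r/, so [e] is inserted word-finally. /tebobobumomwanar/ → tebobobumomwanare.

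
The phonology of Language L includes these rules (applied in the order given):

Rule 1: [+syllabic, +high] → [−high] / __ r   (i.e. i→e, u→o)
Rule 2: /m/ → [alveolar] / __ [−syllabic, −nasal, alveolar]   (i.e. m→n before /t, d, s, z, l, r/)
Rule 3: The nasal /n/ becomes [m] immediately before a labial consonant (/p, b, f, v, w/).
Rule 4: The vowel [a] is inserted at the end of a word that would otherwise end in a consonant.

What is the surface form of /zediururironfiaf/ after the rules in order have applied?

Rule 1 (pre-rhotic lowering): /u/ is a high vowel immediately before /r/, so it lowers to [o]. /u/ is a high vowel immediately before /r/, so it lowers to [o]. /i/ is a high vowel immediately before /r/, so it lowers to [e]. /zediururironfiaf/ → zediororeronfiaf.
Rule 2 (nasal place assimilation): no segment meets the environment; /zediororeronfiaf/ is unchanged.
Rule 3 (nasal place assimilation): /n/ precedes the labial consonant /f/, so it assimilates in place to [m]. /zediororeronfiaf/ → zediororeromfiaf.
Rule 4 (final a-epenthesis): the form ends in the consonant /f/, so [a] is inserted word-finally. /zediororeromfiaf/ → zediororeromfiafa.

zediororeromfiafa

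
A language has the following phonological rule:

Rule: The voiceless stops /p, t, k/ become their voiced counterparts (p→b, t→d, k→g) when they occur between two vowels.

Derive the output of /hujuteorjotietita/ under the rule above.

/t/ is a voiceless stop between vowels /u/ and /e/, so it voices to [d].
/t/ is a voiceless stop between vowels /o/ and /i/, so it voices to [d].
/t/ is a voiceless stop between vowels /e/ and /i/, so it voices to [d].
/t/ is a voiceless stop between vowels /i/ and /a/, so it voices to [d].
Surface form: [hujudeorjodiedida].

hujudeorjodiedida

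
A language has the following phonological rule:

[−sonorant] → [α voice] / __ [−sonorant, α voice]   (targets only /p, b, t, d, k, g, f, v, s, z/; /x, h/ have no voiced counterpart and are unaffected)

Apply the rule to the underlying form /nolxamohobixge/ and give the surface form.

nolxamohobixge

No segment of /nolxamohobixge/ meets the structural description of the rule, so the form surfaces unchanged.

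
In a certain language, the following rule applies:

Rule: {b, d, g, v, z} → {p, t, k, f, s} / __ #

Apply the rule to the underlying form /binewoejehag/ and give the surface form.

binewoejehak

/g/ is a voiced obstruent in word-final position, so it devoices to [k].
The other instance of /b/ does not occur in the required environment and remains unchanged.
Surface form: [binewoejehak].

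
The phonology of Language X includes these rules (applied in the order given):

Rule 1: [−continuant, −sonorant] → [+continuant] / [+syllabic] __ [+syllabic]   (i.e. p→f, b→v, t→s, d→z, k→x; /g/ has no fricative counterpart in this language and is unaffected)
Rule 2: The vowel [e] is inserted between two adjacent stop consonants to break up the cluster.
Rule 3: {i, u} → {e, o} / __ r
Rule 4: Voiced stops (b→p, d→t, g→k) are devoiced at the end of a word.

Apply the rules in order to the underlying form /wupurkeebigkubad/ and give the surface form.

Rule 1 (intervocalic spirantization): /p/ is a stop between vowels /u/ and /u/, so it spirantizes to the fricative [f]. /b/ is a stop between vowels /e/ and /i/, so it spirantizes to the fricative [v]. /b/ is a stop between vowels /u/ and /a/, so it spirantizes to the fricative [v]. /wupurkeebigkubad/ → wufurkeevigkuvad.
Rule 2 (stop-cluster e-epenthesis): /g/ and /k/ form a stop–stop cluster, so [e] is inserted between them. /wufurkeevigkuvad/ → wufurkeevigekuvad.
Rule 3 (pre-rhotic lowering): /u/ is a high vowel immediately before /r/, so it lowers to [o]. /wufurkeevigekuvad/ → wuforkeevigekuvad.
Rule 4 (final devoicing): /d/ is a voiced stop in word-final position, so it devoices to [t]. /wuforkeevigekuvad/ → wuforkeevigekuvat.

wuforkeevigekuvat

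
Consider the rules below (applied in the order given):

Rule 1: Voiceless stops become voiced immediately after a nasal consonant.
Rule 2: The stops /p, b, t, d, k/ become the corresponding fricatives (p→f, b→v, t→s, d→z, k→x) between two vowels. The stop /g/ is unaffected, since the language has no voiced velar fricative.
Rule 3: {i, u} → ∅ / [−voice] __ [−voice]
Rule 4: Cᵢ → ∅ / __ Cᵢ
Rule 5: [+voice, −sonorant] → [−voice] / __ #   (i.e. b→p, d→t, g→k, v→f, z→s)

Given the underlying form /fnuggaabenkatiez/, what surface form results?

Rule 1 (post-nasal voicing): /k/ is a voiceless stop immediately after the nasal /n/, so it voices to [g]. /fnuggaabenkatiez/ → fnuggaabengatiez.
Rule 2 (intervocalic spirantization): /b/ is a stop between vowels /a/ and /e/, so it spirantizes to the fricative [v]. /t/ is a stop between vowels /a/ and /i/, so it spirantizes to the fricative [s]. /fnuggaabengatiez/ → fnuggaavengasiez.
Rule 3 (high vowel syncope): no segment meets the environment; /fnuggaavengasiez/ is unchanged.
Rule 4 (degemination): /gg/ is a geminate; the first /g/ deletes. /fnuggaavengasiez/ → fnugaavengasiez.
Rule 5 (final devoicing): /z/ is a voiced obstruent in word-final position, so it devoices to [s]. /fnugaavengasiez/ → fnugaavengasies.

fnugaavengasies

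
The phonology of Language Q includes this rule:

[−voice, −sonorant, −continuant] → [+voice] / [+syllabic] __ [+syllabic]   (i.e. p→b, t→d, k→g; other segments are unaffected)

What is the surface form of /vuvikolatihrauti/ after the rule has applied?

/k/ is a voiceless stop between vowels /i/ and /o/, so it voices to [g].
/t/ is a voiceless stop between vowels /a/ and /i/, so it voices to [d].
/t/ is a voiceless stop between vowels /u/ and /i/, so it voices to [d].
Surface form: [vuvigoladihraudi].

vuvigoladihraudi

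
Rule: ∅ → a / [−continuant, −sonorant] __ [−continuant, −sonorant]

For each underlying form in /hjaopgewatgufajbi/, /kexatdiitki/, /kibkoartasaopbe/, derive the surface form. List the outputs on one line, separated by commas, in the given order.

/hjaopgewatgufajbi/: /p/ and /g/ form a stop–stop cluster, so [a] is inserted between them. /t/ and /g/ form a stop–stop cluster, so [a] is inserted between them. → [hjaopagewatagufajbi].
/kexatdiitki/: /t/ and /d/ form a stop–stop cluster, so [a] is inserted between them. /t/ and /k/ form a stop–stop cluster, so [a] is inserted between them. → [kexatadiitaki].
/kibkoartasaopbe/: /b/ and /k/ form a stop–stop cluster, so [a] is inserted between them. /p/ and /b/ form a stop–stop cluster, so [a] is inserted between them. → [kibakoartasaopabe].

hjaopagewatagufajbi, kexatadiitaki, kibakoartasaopabe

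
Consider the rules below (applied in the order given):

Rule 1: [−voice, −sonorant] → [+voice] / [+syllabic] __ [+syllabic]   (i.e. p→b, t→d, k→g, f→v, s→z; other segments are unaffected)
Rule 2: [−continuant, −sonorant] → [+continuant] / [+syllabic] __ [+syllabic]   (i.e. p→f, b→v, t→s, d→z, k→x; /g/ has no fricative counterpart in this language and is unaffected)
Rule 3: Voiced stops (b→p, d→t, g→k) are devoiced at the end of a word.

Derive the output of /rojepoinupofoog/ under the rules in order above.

rojevoinuvovook

Rule 1 (intervocalic voicing): /p/ is a voiceless obstruent between vowels /e/ and /o/, so it voices to [b]. /p/ is a voiceless obstruent between vowels /u/ and /o/, so it voices to [b]. /f/ is a voiceless obstruent between vowels /o/ and /o/, so it voices to [v]. /rojepoinupofoog/ → rojeboinubovoog.
Rule 2 (intervocalic spirantization): /b/ is a stop between vowels /e/ and /o/, so it spirantizes to the fricative [v]. /b/ is a stop between vowels /u/ and /o/, so it spirantizes to the fricative [v]. /rojeboinubovoog/ → rojevoinuvovoog.
Rule 3 (final devoicing): /g/ is a voiced stop in word-final position, so it devoices to [k]. /rojevoinuvovoog/ → rojevoinuvovook.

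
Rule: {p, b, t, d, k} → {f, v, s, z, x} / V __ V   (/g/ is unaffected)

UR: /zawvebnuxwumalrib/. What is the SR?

zawvebnuxwumalrib

No segment of /zawvebnuxwumalrib/ meets the structural description of the rule, so the form surfaces unchanged.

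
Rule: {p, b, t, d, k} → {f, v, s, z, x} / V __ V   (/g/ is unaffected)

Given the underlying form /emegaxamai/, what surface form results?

No segment of /emegaxamai/ meets the structural description of the rule, so the form surfaces unchanged.

emegaxamai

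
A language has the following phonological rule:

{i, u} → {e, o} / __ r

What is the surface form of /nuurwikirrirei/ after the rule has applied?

Scanning /nuurwikirrirei/: /u/ at position 2 is not in the conditioning environment; /u/ is a high vowel immediately before /r/, so it lowers to [o]; /i/ at position 6 is not in the conditioning environment; /i/ is a high vowel immediately before /r/, so it lowers to [e]; /i/ is a high vowel immediately before /r/, so it lowers to [e]; /i/ at position 14 is not in the conditioning environment.
Result: [nuorwikerrerei].

nuorwikerrerei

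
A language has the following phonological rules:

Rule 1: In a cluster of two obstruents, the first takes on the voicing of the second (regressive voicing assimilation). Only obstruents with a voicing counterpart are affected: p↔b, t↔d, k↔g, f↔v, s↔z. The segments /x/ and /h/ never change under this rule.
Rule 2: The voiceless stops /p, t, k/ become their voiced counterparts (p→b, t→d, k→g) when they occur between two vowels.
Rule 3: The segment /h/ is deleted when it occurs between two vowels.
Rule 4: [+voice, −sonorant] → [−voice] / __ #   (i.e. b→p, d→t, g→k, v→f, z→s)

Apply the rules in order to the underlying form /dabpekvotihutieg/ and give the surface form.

dappegvodiudiek

Rule 1 (regressive voicing assimilation): /b/ precedes the voiceless obstruent /p/, so it devoices to [p] by assimilation. /k/ precedes the voiced obstruent /v/, so it voices to [g] by assimilation. /dabpekvotihutieg/ → dappegvotihutieg.
Rule 2 (intervocalic voicing): /t/ is a voiceless stop between vowels /o/ and /i/, so it voices to [d]. /t/ is a voiceless stop between vowels /u/ and /i/, so it voices to [d]. /dappegvotihutieg/ → dappegvodihudieg.
Rule 3 (intervocalic h-deletion): /h/ occurs between vowels /i/ and /u/, so it deletes. /dappegvodihudieg/ → dappegvodiudieg.
Rule 4 (final devoicing): /g/ is a voiced obstruent in word-final position, so it devoices to [k]. /dappegvodiudieg/ → dappegvodiudiek.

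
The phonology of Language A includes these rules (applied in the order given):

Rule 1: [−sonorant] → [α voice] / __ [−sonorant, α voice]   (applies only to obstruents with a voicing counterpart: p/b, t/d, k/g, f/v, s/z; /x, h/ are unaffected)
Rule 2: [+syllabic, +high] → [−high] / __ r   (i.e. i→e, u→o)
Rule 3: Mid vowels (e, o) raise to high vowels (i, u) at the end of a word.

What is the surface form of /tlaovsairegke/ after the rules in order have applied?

tlaofsaerekki

Rule 1 (regressive voicing assimilation): /v/ precedes the voiceless obstruent /s/, so it devoices to [f] by assimilation. /g/ precedes the voiceless obstruent /k/, so it devoices to [k] by assimilation. /tlaovsairegke/ → tlaofsairekke.
Rule 2 (pre-rhotic lowering): /i/ is a high vowel immediately before /r/, so it lowers to [e]. /tlaofsairekke/ → tlaofsaerekke.
Rule 3 (final vowel raising): /e/ is a mid vowel in word-final position, so it raises to [i]. /tlaofsaerekke/ → tlaofsaerekki.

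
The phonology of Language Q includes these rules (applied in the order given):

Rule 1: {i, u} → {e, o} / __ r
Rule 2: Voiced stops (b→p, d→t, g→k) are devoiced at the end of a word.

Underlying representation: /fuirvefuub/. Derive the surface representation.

Rule 1 (pre-rhotic lowering): /i/ is a high vowel immediately before /r/, so it lowers to [e]. /fuirvefuub/ → fuervefuub.
Rule 2 (final devoicing): /b/ is a voiced stop in word-final position, so it devoices to [p]. /fuervefuub/ → fuervefuup.

fuervefuup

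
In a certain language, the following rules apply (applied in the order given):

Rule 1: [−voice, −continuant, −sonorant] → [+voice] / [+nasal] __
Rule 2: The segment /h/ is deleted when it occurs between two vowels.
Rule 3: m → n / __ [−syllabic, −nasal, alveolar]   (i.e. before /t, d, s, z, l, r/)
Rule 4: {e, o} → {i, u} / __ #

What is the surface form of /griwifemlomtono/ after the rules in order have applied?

Rule 1 (post-nasal voicing): /t/ is a voiceless stop immediately after the nasal /m/, so it voices to [d]. /griwifemlomtono/ → griwifemlomdono.
Rule 2 (intervocalic h-deletion): no segment meets the environment; /griwifemlomdono/ is unchanged.
Rule 3 (nasal place assimilation): /m/ precedes the alveolar consonant /l/, so it assimilates in place to [n]. /m/ precedes the alveolar consonant /d/, so it assimilates in place to [n]. /griwifemlomdono/ → griwifenlondono.
Rule 4 (final vowel raising): /o/ is a mid vowel in word-final position, so it raises to [u]. /griwifenlondono/ → griwifenlondonu.

griwifenlondonu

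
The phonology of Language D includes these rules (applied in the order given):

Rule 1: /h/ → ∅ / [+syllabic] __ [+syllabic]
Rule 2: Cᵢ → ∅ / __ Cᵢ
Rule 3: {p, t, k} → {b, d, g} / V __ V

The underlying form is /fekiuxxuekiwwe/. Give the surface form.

fegiuxuegiwe

Rule 1 (intervocalic h-deletion): no segment meets the environment; /fekiuxxuekiwwe/ is unchanged.
Rule 2 (degemination): /xx/ is a geminate; the first /x/ deletes. /ww/ is a geminate; the first /w/ deletes. /fekiuxxuekiwwe/ → fekiuxuekiwe.
Rule 3 (intervocalic voicing): /k/ is a voiceless stop between vowels /e/ and /i/, so it voices to [g]. /k/ is a voiceless stop between vowels /e/ and /i/, so it voices to [g]. /fekiuxuekiwe/ → fegiuxuegiwe.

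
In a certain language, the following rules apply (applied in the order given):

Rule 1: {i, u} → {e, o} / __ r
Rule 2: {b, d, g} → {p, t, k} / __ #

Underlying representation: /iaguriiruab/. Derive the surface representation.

Rule 1 (pre-rhotic lowering): /u/ is a high vowel immediately before /r/, so it lowers to [o]. /i/ is a high vowel immediately before /r/, so it lowers to [e]. /iaguriiruab/ → iagorieruab.
Rule 2 (final devoicing): /b/ is a voiced stop in word-final position, so it devoices to [p]. /iagorieruab/ → iagorieruap.

iagorieruap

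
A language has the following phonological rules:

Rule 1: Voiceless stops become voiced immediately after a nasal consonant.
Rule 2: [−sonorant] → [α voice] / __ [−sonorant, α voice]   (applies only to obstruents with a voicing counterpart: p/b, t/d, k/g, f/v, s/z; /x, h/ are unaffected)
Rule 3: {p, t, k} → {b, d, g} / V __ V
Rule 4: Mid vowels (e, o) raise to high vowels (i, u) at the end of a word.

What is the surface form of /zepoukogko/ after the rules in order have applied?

Rule 1 (post-nasal voicing): no segment meets the environment; /zepoukogko/ is unchanged.
Rule 2 (regressive voicing assimilation): /g/ precedes the voiceless obstruent /k/, so it devoices to [k] by assimilation. /zepoukogko/ → zepoukokko.
Rule 3 (intervocalic voicing): /p/ is a voiceless stop between vowels /e/ and /o/, so it voices to [b]. /k/ is a voiceless stop between vowels /u/ and /o/, so it voices to [g]. /zepoukokko/ → zebougokko.
Rule 4 (final vowel raising): /o/ is a mid vowel in word-final position, so it raises to [u]. /zebougokko/ → zebougokku.

zebougokku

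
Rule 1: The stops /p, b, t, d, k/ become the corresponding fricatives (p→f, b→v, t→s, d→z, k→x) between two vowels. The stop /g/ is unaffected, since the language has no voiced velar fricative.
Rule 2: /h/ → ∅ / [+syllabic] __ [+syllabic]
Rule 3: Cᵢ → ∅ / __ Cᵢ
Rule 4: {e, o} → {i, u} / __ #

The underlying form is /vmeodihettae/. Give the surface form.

Rule 1 (intervocalic spirantization): /d/ is a stop between vowels /o/ and /i/, so it spirantizes to the fricative [z]. /vmeodihettae/ → vmeozihettae.
Rule 2 (intervocalic h-deletion): /h/ occurs between vowels /i/ and /e/, so it deletes. /vmeozihettae/ → vmeoziettae.
Rule 3 (degemination): /tt/ is a geminate; the first /t/ deletes. /vmeoziettae/ → vmeozietae.
Rule 4 (final vowel raising): /e/ is a mid vowel in word-final position, so it raises to [i]. /vmeozietae/ → vmeozietai.

vmeozietai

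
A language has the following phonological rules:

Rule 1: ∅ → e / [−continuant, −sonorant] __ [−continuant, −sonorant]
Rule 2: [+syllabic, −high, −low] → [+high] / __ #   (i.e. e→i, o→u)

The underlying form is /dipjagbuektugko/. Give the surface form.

Rule 1 (stop-cluster e-epenthesis): /g/ and /b/ form a stop–stop cluster, so [e] is inserted between them. /k/ and /t/ form a stop–stop cluster, so [e] is inserted between them. /g/ and /k/ form a stop–stop cluster, so [e] is inserted between them. /dipjagbuektugko/ → dipjagebueketugeko.
Rule 2 (final vowel raising): /o/ is a mid vowel in word-final position, so it raises to [u]. /dipjagebueketugeko/ → dipjagebueketugeku.

dipjagebueketugeku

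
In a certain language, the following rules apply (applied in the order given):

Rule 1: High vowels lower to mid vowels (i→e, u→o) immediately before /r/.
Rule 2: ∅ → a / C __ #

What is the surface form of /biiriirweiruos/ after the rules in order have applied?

bierierweeruosa

Rule 1 (pre-rhotic lowering): /i/ is a high vowel immediately before /r/, so it lowers to [e]. /i/ is a high vowel immediately before /r/, so it lowers to [e]. /i/ is a high vowel immediately before /r/, so it lowers to [e]. /biiriirweiruos/ → bierierweeruos.
Rule 2 (final a-epenthesis): the form ends in the consonant /s/, so [a] is inserted word-finally. /bierierweeruos/ → bierierweeruosa.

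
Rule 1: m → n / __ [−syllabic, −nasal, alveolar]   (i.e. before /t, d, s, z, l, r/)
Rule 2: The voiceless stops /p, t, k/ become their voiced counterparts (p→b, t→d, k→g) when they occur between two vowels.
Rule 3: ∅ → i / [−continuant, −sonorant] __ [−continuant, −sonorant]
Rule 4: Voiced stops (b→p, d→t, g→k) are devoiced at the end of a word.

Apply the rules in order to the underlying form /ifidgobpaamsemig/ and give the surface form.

ifidigobipaansemik

Rule 1 (nasal place assimilation): /m/ precedes the alveolar consonant /s/, so it assimilates in place to [n]. /ifidgobpaamsemig/ → ifidgobpaansemig.
Rule 2 (intervocalic voicing): no segment meets the environment; /ifidgobpaansemig/ is unchanged.
Rule 3 (stop-cluster i-epenthesis): /d/ and /g/ form a stop–stop cluster, so [i] is inserted between them. /b/ and /p/ form a stop–stop cluster, so [i] is inserted between them. /ifidgobpaansemig/ → ifidigobipaansemig.
Rule 4 (final devoicing): /g/ is a voiced stop in word-final position, so it devoices to [k]. /ifidigobipaansemig/ → ifidigobipaansemik.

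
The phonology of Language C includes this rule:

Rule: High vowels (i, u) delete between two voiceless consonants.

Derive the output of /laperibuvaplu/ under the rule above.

No segment of /laperibuvaplu/ meets the structural description of the rule, so the form surfaces unchanged.

laperibuvaplu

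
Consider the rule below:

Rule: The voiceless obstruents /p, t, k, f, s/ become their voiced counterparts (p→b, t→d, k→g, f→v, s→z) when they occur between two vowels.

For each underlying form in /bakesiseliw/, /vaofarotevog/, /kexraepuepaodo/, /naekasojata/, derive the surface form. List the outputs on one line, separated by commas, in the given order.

bagezizeliw, vaovarodevog, kexraebuebaodo, naegazojada

/bakesiseliw/: /k/ is a voiceless obstruent between vowels /a/ and /e/, so it voices to [g]. /s/ is a voiceless obstruent between vowels /e/ and /i/, so it voices to [z]. /s/ is a voiceless obstruent between vowels /i/ and /e/, so it voices to [z]. → [bagezizeliw].
/vaofarotevog/: /f/ is a voiceless obstruent between vowels /o/ and /a/, so it voices to [v]. /t/ is a voiceless obstruent between vowels /o/ and /e/, so it voices to [d]. → [vaovarodevog].
/kexraepuepaodo/: /p/ is a voiceless obstruent between vowels /e/ and /u/, so it voices to [b]. /p/ is a voiceless obstruent between vowels /e/ and /a/, so it voices to [b]. → [kexraebuebaodo].
/naekasojata/: /k/ is a voiceless obstruent between vowels /e/ and /a/, so it voices to [g]. /s/ is a voiceless obstruent between vowels /a/ and /o/, so it voices to [z]. /t/ is a voiceless obstruent between vowels /a/ and /a/, so it voices to [d]. → [naegazojada].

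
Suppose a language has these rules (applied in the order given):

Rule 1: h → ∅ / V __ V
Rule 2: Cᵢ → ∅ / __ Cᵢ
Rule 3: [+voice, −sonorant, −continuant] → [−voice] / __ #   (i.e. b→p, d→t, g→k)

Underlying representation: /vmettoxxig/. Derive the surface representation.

Rule 1 (intervocalic h-deletion): no segment meets the environment; /vmettoxxig/ is unchanged.
Rule 2 (degemination): /tt/ is a geminate; the first /t/ deletes. /xx/ is a geminate; the first /x/ deletes. /vmettoxxig/ → vmetoxig.
Rule 3 (final devoicing): /g/ is a voiced stop in word-final position, so it devoices to [k]. /vmetoxig/ → vmetoxik.

vmetoxik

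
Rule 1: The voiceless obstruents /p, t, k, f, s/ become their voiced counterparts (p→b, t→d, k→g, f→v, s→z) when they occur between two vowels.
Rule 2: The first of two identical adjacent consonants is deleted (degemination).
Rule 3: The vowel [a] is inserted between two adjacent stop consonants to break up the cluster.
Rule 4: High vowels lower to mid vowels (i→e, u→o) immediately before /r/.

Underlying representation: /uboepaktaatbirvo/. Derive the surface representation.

Rule 1 (intervocalic voicing): /p/ is a voiceless obstruent between vowels /e/ and /a/, so it voices to [b]. /uboepaktaatbirvo/ → uboebaktaatbirvo.
Rule 2 (degemination): no segment meets the environment; /uboebaktaatbirvo/ is unchanged.
Rule 3 (stop-cluster a-epenthesis): /k/ and /t/ form a stop–stop cluster, so [a] is inserted between them. /t/ and /b/ form a stop–stop cluster, so [a] is inserted between them. /uboebaktaatbirvo/ → uboebakataatabirvo.
Rule 4 (pre-rhotic lowering): /i/ is a high vowel immediately before /r/, so it lowers to [e]. /uboebakataatabirvo/ → uboebakataatabervo.

uboebakataatabervo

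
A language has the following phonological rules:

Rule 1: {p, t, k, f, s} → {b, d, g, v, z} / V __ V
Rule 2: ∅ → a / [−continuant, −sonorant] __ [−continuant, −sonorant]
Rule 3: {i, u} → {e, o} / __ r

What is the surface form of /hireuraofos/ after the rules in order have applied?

Rule 1 (intervocalic voicing): /f/ is a voiceless obstruent between vowels /o/ and /o/, so it voices to [v]. /hireuraofos/ → hireuraovos.
Rule 2 (stop-cluster a-epenthesis): no segment meets the environment; /hireuraovos/ is unchanged.
Rule 3 (pre-rhotic lowering): /i/ is a high vowel immediately before /r/, so it lowers to [e]. /u/ is a high vowel immediately before /r/, so it lowers to [o]. /hireuraovos/ → hereoraovos.

hereoraovos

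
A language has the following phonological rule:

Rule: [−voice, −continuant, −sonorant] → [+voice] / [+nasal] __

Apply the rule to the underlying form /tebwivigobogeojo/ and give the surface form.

No segment of /tebwivigobogeojo/ meets the structural description of the rule, so the form surfaces unchanged.

tebwivigobogeojo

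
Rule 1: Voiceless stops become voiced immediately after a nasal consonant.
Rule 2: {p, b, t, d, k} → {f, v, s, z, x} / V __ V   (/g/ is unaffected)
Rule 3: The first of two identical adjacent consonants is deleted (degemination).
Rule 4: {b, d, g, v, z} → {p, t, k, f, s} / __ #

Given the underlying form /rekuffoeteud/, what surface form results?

rexufoeseut

Rule 1 (post-nasal voicing): no segment meets the environment; /rekuffoeteud/ is unchanged.
Rule 2 (intervocalic spirantization): /k/ is a stop between vowels /e/ and /u/, so it spirantizes to the fricative [x]. /t/ is a stop between vowels /e/ and /e/, so it spirantizes to the fricative [s]. /rekuffoeteud/ → rexuffoeseud.
Rule 3 (degemination): /ff/ is a geminate; the first /f/ deletes. /rexuffoeseud/ → rexufoeseud.
Rule 4 (final devoicing): /d/ is a voiced obstruent in word-final position, so it devoices to [t]. /rexufoeseud/ → rexufoeseut.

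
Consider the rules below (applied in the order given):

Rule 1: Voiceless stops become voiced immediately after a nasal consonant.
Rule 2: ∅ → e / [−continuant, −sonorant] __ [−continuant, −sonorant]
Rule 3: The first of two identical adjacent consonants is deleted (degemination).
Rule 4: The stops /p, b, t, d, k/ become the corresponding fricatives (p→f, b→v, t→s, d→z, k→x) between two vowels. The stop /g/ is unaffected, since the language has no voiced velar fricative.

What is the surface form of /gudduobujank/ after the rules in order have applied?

Rule 1 (post-nasal voicing): /k/ is a voiceless stop immediately after the nasal /n/, so it voices to [g]. /gudduobujank/ → gudduobujang.
Rule 2 (stop-cluster e-epenthesis): /d/ and /d/ form a stop–stop cluster, so [e] is inserted between them. /gudduobujang/ → gudeduobujang.
Rule 3 (degemination): no segment meets the environment; /gudeduobujang/ is unchanged.
Rule 4 (intervocalic spirantization): /d/ is a stop between vowels /u/ and /e/, so it spirantizes to the fricative [z]. /d/ is a stop between vowels /e/ and /u/, so it spirantizes to the fricative [z]. /b/ is a stop between vowels /o/ and /u/, so it spirantizes to the fricative [v]. /gudeduobujang/ → guzezuovujang.

guzezuovujang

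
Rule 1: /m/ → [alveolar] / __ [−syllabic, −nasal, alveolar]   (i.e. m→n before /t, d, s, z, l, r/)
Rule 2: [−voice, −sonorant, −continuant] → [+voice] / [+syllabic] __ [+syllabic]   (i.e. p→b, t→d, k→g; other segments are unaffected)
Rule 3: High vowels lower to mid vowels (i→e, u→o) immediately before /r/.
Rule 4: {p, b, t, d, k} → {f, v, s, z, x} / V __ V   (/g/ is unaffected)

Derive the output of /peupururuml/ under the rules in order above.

peuvororunl

Rule 1 (nasal place assimilation): /m/ precedes the alveolar consonant /l/, so it assimilates in place to [n]. /peupururuml/ → peupururunl.
Rule 2 (intervocalic voicing): /p/ is a voiceless stop between vowels /u/ and /u/, so it voices to [b]. /peupururunl/ → peubururunl.
Rule 3 (pre-rhotic lowering): /u/ is a high vowel immediately before /r/, so it lowers to [o]. /u/ is a high vowel immediately before /r/, so it lowers to [o]. /peubururunl/ → peubororunl.
Rule 4 (intervocalic spirantization): /b/ is a stop between vowels /u/ and /o/, so it spirantizes to the fricative [v]. /peubororunl/ → peuvororunl.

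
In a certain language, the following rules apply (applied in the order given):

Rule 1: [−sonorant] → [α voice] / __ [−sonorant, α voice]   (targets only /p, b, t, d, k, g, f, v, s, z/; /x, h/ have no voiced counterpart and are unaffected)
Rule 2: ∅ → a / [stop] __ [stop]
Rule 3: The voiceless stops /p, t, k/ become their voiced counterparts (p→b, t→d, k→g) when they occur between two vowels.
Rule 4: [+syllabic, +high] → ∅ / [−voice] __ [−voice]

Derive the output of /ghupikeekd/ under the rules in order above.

khubigeegad

Rule 1 (regressive voicing assimilation): /g/ precedes the voiceless obstruent /h/, so it devoices to [k] by assimilation. /k/ precedes the voiced obstruent /d/, so it voices to [g] by assimilation. /ghupikeekd/ → khupikeegd.
Rule 2 (stop-cluster a-epenthesis): /g/ and /d/ form a stop–stop cluster, so [a] is inserted between them. /khupikeegd/ → khupikeegad.
Rule 3 (intervocalic voicing): /p/ is a voiceless stop between vowels /u/ and /i/, so it voices to [b]. /k/ is a voiceless stop between vowels /i/ and /e/, so it voices to [g]. /khupikeegad/ → khubigeegad.
Rule 4 (high vowel syncope): no segment meets the environment; /khubigeegad/ is unchanged.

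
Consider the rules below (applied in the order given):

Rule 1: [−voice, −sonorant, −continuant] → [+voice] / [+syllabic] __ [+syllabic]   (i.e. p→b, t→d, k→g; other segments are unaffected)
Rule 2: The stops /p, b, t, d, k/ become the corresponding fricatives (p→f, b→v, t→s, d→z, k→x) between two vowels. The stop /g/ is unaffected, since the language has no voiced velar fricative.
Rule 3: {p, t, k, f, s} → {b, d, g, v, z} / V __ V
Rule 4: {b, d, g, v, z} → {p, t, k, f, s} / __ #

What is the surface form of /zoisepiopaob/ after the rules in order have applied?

Rule 1 (intervocalic voicing): /p/ is a voiceless stop between vowels /e/ and /i/, so it voices to [b]. /p/ is a voiceless stop between vowels /o/ and /a/, so it voices to [b]. /zoisepiopaob/ → zoisebiobaob.
Rule 2 (intervocalic spirantization): /b/ is a stop between vowels /e/ and /i/, so it spirantizes to the fricative [v]. /b/ is a stop between vowels /o/ and /a/, so it spirantizes to the fricative [v]. /zoisebiobaob/ → zoiseviovaob.
Rule 3 (intervocalic voicing): /s/ is a voiceless obstruent between vowels /i/ and /e/, so it voices to [z]. /zoiseviovaob/ → zoizeviovaob.
Rule 4 (final devoicing): /b/ is a voiced obstruent in word-final position, so it devoices to [p]. /zoizeviovaob/ → zoizeviovaop.

zoizeviovaop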